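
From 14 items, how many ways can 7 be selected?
3,432

Solution: C(14,7) = 14! / (7! × (14-7)!)
         = 14! / (7! × 7!)
         = 3,432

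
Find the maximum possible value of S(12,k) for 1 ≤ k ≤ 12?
1,379,400
Row S(12,k) for k = 1..12 (via S(n,k) = k·S(n−1,k) + S(n−1,k−1)): 1, 2,047, 86,526, 611,501, 1,379,400, 1,323,652, 627,396, 159,027, 22,275, 1,705, 66, 1. The row is unimodal; maximum at k = 5: 1,379,400.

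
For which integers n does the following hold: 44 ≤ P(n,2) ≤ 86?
8, 9

P(7,2)=42; P(8,2)=56; P(9,2)=72; P(10,2)=90. So valid n = 8, 9.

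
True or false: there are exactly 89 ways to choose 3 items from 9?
False

C(9,3) = 84 ≠ 89.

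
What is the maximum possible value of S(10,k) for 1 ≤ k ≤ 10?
42,525

Row S(10,k) for k = 1..10 (via S(n,k) = k·S(n−1,k) + S(n−1,k−1)): 1, 511, 9,330, 34,105, 42,525, 22,827, 5,880, 750, 45, 1. The row is unimodal; maximum at k = 5: 42,525.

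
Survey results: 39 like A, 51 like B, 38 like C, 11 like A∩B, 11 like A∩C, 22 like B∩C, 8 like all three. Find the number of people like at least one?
|A∪B∪C| = 39+51+38-11-11-22+8 = 92.
Final answer: 92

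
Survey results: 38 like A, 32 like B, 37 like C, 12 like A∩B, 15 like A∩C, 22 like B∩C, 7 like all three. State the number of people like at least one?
65

Working:
|A∪B∪C| = 38+32+37-12-15-22+7 = 65.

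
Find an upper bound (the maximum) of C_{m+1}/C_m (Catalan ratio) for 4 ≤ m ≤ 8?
17/5

Solution: C_{m+1}/C_m = 2(2m+1)/(m+2), which increases with m. Maximum at m = 8: 2·17/10 = 17/5.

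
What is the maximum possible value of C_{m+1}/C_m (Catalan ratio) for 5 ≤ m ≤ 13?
C_{m+1}/C_m = 2(2m+1)/(m+2), which increases with m. Maximum at m = 13: 2·27/15 = 18/5.

Answer: 18/5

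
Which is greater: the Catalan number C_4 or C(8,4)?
C(8,4)

C_4 = C(8,4)/(4+1) = 70/5 = 14; C(8,4) = 70.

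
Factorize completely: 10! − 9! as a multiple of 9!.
9 × 9! = 3,265,920

Explanation: 10! − 9! = 10·9! − 9! = (10 − 1)·9! = 9 × 9! = 3,265,920.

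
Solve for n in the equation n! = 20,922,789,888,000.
16

n! is strictly increasing. 14! = 87,178,291,200, 15! = 1,307,674,368,000, 16! = 20,922,789,888,000 ✓. So n = 16.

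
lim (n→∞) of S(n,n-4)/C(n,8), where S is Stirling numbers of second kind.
The leading term of S(n,n-4) as a polynomial in n is (7)!!·C(n,8), so the ratio → (7)!! = 105.

Answer: 105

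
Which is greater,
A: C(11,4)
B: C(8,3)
A

Reasoning: A=C(11,4)=330, B=C(8,3)=56.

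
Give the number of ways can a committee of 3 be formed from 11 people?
165
C(11,3) = 11! / (3! × (11-3)!)
         = 11! / (3! × 8!)
         = 165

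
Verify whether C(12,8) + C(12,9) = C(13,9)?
True

Solution: Pascal's identity: LHS = 495 + 220 = 715; RHS = C(13,9) = 715. Both sides agree, so the statement holds.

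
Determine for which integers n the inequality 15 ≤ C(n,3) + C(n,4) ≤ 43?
5, 6

C(4,3)+C(4,4)=5; C(5,3)+C(5,4)=15; C(6,3)+C(6,4)=35; C(7,3)+C(7,4)=70. So valid n = 5, 6.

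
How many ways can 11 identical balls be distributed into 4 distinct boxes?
364

Reasoning: C(11+4-1, 4-1) = C(14, 3) = 364.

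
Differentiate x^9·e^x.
Product rule: d/dx[x^9]·e^x + x^9·d/dx[e^x] = 9x^{8}e^x + x^9e^x.
Final answer: (9x^8 + x^9)e^x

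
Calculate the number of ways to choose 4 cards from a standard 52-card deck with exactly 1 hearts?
118,807

Reasoning: 13 hearts and 39 non-hearts: C(13,1) × C(39,3) = 13 × 9139 = 118,807.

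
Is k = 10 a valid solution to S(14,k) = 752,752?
Yes
S(14,10) = 10·S(13,10) + S(13,9) = 10·39,325 + 359,502 = 752,752, which equals 752,752.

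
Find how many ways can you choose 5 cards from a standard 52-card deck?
C(52,5) = 2,598,960.

Answer: 2,598,960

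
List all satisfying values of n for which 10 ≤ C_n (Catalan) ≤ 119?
4, 5

Reasoning: C_3=5; C_4=14; C_5=42; C_6=132. So valid n = 4, 5.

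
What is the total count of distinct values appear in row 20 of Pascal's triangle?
11

Solution: Row 20 has entries C(20,0)..C(20,20); by symmetry C(20,k)=C(20,20-k), giving 11 distinct values.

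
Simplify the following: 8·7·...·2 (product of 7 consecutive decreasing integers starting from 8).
This is P(8,7) = 8!/(1)! = 40,320.
Final answer: 40,320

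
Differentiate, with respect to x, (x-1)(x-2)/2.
(2x - 3)/2

Reasoning: d/dx[(x-1)(x-2)] = (x-2) + (x-1) = 2x - 3. Dividing by 2 gives (2x - 3)/2.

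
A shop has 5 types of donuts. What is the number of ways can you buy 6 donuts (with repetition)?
Stars and bars: C(6+5-1, 6) = C(10, 6) = 210.

Answer: 210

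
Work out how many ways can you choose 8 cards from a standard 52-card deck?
752,538,150

C(52,8) = 752,538,150.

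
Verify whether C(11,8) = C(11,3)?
True

Reasoning: Symmetry C(n,k) = C(n,n-k): C(11,8) = 165 and C(11,3) = 165. Both sides agree, so the statement holds.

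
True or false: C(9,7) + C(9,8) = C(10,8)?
True

Working:
Pascal's identity: LHS = 36 + 9 = 45; RHS = C(10,8) = 45. Both sides agree, so the statement holds.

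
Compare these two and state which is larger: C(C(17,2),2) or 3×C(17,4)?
C(C(17,2),2)

Working:
C(C(17,2),2)=9,180, 3×C(17,4)=7,140.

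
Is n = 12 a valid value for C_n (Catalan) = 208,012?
C_12 = C(24,12)/(12+1) = 2,704,156/13 = 208,012, which equals 208,012.

Answer: Yes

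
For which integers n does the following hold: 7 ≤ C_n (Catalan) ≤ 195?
4, 5, 6

Working:
C_3=5; C_4=14; C_5=42; C_6=132; C_7=429. So valid n = 4, 5, 6.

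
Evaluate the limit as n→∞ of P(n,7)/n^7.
1

P(n,7) = n(n-1)···(n-6) ≈ n^7 for large n. Limit = 1.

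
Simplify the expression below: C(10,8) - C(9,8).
36

C(10,8) - C(9,8) = C(9,7) = 36.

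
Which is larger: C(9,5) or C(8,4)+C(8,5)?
Equal

Working:
By Pascal's identity: C(9,5) = C(8,4)+C(8,5) = 126. Equal.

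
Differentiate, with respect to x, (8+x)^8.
8(8+x)^7

Working:
Using the power rule: d/dx (8+x)^8 = 8(8+x)^{7}.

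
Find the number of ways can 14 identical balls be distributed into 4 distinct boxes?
680

C(14+4-1, 4-1) = C(17, 3) = 680.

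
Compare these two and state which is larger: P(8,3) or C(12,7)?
P(8,3)=336, C(12,7)=792.

Answer: C(12,7)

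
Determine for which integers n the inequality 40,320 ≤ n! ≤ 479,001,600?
8, 9, 10, 11, 12

Working:
n! is strictly increasing; 8! = 40,320 and 12! = 479,001,600, so valid n = 8, 9, 10, 11, 12.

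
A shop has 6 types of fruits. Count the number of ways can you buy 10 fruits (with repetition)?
3,003

Reasoning: Stars and bars: C(10+6-1, 10) = C(15, 10) = 3,003.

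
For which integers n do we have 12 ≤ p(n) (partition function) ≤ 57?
7, 8, 9, 10, 11

Tabulating p(n) via p(n) = p(n−1) + p(n−2) − p(n−5) − p(n−7) + …: p(6)=11; p(7)=15; p(8)=22; p(9)=30; p(10)=42; p(11)=56; p(12)=77. So valid n = 7, 8, 9, 10, 11.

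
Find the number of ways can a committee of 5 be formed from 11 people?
462

Working:
C(11,5) = 11! / (5! × (11-5)!)
         = 11! / (5! × 6!)
         = 462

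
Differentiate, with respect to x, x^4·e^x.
Product rule: d/dx[x^4]·e^x + x^4·d/dx[e^x] = 4x^{3}e^x + x^4e^x.
Final answer: (4x^3 + x^4)e^x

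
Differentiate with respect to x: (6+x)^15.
15(6+x)^14

Solution: Using the power rule: d/dx (6+x)^15 = 15(6+x)^{14}.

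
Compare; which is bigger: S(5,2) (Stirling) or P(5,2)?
P(5,2)

Explanation: S(5,2) = 2·S(4,2) + S(4,1) = 2·7 + 1 = 15; P(5,2) = 20.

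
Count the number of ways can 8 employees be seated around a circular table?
5,040

Working:
Circular arrangements: (8-1)! = 5,040.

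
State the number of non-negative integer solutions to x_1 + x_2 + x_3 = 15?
C(15+3-1, 3-1) = 136.
Final answer: 136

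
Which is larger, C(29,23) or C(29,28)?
C(29,23)=475,020, C(29,28)=29.
Final answer: C(29,23)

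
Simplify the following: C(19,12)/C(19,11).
2/3

C(n,k+1)/C(n,k) = (n−k)/(k+1). Here (19−11)/(11+1) = 8/12 = 2/3.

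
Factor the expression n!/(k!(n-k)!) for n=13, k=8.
This is the binomial coefficient C(13,8) = 1,287.
Final answer: C(13,8) = 1,287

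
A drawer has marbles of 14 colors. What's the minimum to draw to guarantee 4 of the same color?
43

Working:
Worst case: 3 of each = 42. One more: 43.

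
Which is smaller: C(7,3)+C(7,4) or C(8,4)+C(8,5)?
C(7,3)+C(7,4)

Reasoning: First=70, Second=126.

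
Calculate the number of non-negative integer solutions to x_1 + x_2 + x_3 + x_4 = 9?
C(9+4-1, 4-1) = 220.
Final answer: 220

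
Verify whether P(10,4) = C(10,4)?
False

Solution: P(10,4) = 5,040 but C(10,4) = 210; they differ by a factor of 4! = 24, so the statement does not hold.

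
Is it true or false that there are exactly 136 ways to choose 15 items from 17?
True

Reasoning: C(17,15) = 136.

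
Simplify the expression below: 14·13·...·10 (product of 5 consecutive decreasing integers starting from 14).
240,240

Working:
This is P(14,5) = 14!/(9)! = 240,240.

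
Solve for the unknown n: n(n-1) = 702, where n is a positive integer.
27

n² − n − 702 = 0, so n = (1 ± √(1 + 4·702))/2 = (1 ± √2,809)/2 = (1 ± 53)/2, i.e. n = 27 or n = -26. Taking the positive root, n = 27 (check: 27×26 = 702).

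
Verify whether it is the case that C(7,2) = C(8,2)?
False
LHS = C(7,2) = 21; RHS = C(8,2) = 28. 21 ≠ 28, so the statement does not hold.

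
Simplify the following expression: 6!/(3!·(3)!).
20

This is C(6,3) = 20.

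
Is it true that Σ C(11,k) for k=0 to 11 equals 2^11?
True
Binomial theorem: Σ C(11,k) = (1+1)^11 = 2^11 = 2,048; RHS 2^11 = 2,048.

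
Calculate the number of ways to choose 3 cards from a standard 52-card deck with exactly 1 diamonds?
9,633
13 diamonds and 39 non-diamonds: C(13,1) × C(39,2) = 13 × 741 = 9,633.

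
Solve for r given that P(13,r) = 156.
P(13,r) = 13·12·…·(13−r+1), a product of r factors. Multiplying down from 13: 13 = 13; 13·12 = 156 ✓ (2 factors). So r = 2.
Final answer: 2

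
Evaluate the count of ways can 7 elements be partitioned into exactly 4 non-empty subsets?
350

Explanation: This equals S(7,4), the Stirling number of the 2nd kind.
Using the Stirling recurrence: S(n,k) = k·S(n-1,k) + S(n-1,k-1)
S(7,4) = 4·S(6,4) + S(6,3)
         = 4·65 + 90
         = 260 + 90
         = 350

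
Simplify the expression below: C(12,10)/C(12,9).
C(n,k+1)/C(n,k) = (n−k)/(k+1). Here (12−9)/(9+1) = 3/10 = 3/10.
Final answer: 3/10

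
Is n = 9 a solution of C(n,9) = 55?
No
C(9,9) = 9·8·7·6·5·4·3·2·1/9! = 362,880/362,880 = 1, which does not equal 55.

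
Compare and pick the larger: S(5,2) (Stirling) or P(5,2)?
P(5,2)

S(5,2) = 2·S(4,2) + S(4,1) = 2·7 + 1 = 15; P(5,2) = 20.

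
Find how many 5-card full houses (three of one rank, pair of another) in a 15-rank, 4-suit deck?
Triple rank: 15. Triple suits: C(4,3)=4. Pair rank: 14. Pair suits: C(4,2)=6. Total: 5,040.

Answer: 5,040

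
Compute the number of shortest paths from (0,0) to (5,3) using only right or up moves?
56

Solution: Choose 5 rights from 8 moves: C(8,5) = 56.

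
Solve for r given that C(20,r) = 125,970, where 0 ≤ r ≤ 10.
8

C(20,r) is increasing for 0 ≤ r ≤ 10. Stepping up (C(20,r+1) = C(20,r)·(20−r)/(r+1)): C(20,1) = 20, C(20,2) = 190, C(20,3) = 1,140, C(20,4) = 4,845, C(20,5) = 15,504, C(20,6) = 38,760, C(20,7) = 77,520, C(20,8) = 125,970 ✓. So r = 8.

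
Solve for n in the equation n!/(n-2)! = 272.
17

Solution: n!/(n-2)! = n×(n-1), a product of 2 consecutive integers ≈ (n−0.5)^2. 272^(1/2) + 0.5 ≈ 17.0; check n = 17: 17×16 = 272 ✓. So n = 17.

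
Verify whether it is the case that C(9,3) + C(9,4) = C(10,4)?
True
Pascal's identity: LHS = 84 + 126 = 210; RHS = C(10,4) = 210. Both sides agree, so the statement holds.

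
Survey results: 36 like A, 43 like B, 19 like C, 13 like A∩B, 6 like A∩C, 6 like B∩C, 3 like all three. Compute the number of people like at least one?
|A∪B∪C| = 36+43+19-13-6-6+3 = 76.
Final answer: 76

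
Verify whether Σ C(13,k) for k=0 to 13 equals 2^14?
False
Binomial theorem: Σ C(13,k) = (1+1)^13 = 2^13 = 8,192; RHS 2^14 = 16,384.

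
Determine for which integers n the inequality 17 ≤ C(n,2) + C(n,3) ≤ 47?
5, 6

Explanation: C(4,2)+C(4,3)=10; C(5,2)+C(5,3)=20; C(6,2)+C(6,3)=35; C(7,2)+C(7,3)=56. So valid n = 5, 6.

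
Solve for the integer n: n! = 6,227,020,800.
13

Solution: n! is strictly increasing. 11! = 39,916,800, 12! = 479,001,600, 13! = 6,227,020,800 ✓. So n = 13.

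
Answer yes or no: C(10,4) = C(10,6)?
Yes

Reasoning: Symmetry C(n,k) = C(n,n-k): C(10,4) = 210 and C(10,6) = 210. Both sides agree, so the statement holds.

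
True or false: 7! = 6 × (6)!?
7! = 7 × 6! = 5,040, but 6 × 6! = 4,320.

Answer: False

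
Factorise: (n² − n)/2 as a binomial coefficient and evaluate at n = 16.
(n² − n)/2 = n(n−1)/2 = C(n,2). At n = 16: C(16,2) = 120.

Answer: C(n,2); C(16,2) = 120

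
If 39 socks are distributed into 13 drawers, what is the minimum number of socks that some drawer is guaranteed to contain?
Pigeonhole: ⌈39/13⌉ = 3.
Final answer: 3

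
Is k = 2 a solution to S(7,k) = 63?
S(7,2) = 2·S(6,2) + S(6,1) = 2·31 + 1 = 63, which equals 63.
Final answer: Yes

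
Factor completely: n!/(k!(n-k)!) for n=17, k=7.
C(17,7) = 19,448

Solution: This is the binomial coefficient C(17,7) = 19,448.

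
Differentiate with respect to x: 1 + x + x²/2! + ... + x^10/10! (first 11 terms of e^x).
1 + x + x²/2! + ... + x^9/9!

Differentiating term by term gives the first 10 terms of e^x.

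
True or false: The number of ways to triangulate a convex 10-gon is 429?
False
Triangulations of a convex 10-gon are counted by the Catalan number C_8: C_8 = C(16,8)/(8+1) = 12,870/9 = 1,430.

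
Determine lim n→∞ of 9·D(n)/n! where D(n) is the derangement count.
9/e

D(n)/n! → 1/e, so 9·D(n)/n! → 9/e.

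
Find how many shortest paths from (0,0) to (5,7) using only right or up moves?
792

Choose 5 rights from 12 moves: C(12,5) = 792.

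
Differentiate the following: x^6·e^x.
(6x^5 + x^6)e^x

Reasoning: Product rule: d/dx[x^6]·e^x + x^6·d/dx[e^x] = 6x^{5}e^x + x^6e^x.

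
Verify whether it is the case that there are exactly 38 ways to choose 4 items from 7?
False

Explanation: C(7,4) = 35 ≠ 38.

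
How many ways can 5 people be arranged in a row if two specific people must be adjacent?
48

Reasoning: Treat pair as unit: (5-1)! arrangements × 2 internal orders = 48.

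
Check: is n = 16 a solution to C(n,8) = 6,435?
No
C(16,8) = 16·15·14·13·12·11·10·9/8! = 518,918,400/40,320 = 12,870, which does not equal 6,435.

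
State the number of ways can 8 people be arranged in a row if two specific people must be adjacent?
Treat pair as unit: (8-1)! arrangements × 2 internal orders = 10,080.
Final answer: 10,080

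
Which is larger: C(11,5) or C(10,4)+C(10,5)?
By Pascal's identity: C(11,5) = C(10,4)+C(10,5) = 462. Equal.

Answer: Equal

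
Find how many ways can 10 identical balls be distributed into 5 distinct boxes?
1,001

Working:
C(10+5-1, 5-1) = C(14, 4) = 1,001.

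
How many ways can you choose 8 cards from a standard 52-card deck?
752,538,150
C(52,8) = 752,538,150.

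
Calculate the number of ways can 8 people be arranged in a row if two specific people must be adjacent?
Treat pair as unit: (8-1)! arrangements × 2 internal orders = 10,080.

Answer: 10,080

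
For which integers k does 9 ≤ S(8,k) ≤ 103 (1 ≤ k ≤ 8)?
7

Explanation: S(8,1)=1; S(8,2)=127; S(8,3)=966; S(8,4)=1,701; S(8,5)=1,050; S(8,6)=266; S(8,7)=28; S(8,8)=1. So valid k = 7.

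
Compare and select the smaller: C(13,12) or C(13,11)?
C(13,12)

Solution: C(13,12)=13, C(13,11)=78.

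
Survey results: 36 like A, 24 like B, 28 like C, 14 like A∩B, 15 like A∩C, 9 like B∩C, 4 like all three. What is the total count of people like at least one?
|A∪B∪C| = 36+24+28-14-15-9+4 = 54.
Final answer: 54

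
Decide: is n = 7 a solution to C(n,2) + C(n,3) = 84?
No
C(7,2) + C(7,3) = 21 + 35 = 56, which does not equal 84.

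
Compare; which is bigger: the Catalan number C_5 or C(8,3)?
C(8,3)

Explanation: C_5 = C(10,5)/(5+1) = 252/6 = 42; C(8,3) = 56.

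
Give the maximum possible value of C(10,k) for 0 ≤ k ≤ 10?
252

Maximum at k = 5: C(10,5) = 252.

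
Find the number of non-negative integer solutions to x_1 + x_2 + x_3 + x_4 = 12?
455

Explanation: C(12+4-1, 4-1) = 455.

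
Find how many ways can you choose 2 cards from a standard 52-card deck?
1,326

Solution: C(52,2) = 1,326.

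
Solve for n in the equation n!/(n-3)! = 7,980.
21
n!/(n-3)! = n×(n-1)×(n-2), a product of 3 consecutive integers ≈ (n−1)^3. 7,980^(1/3) + 1 ≈ 21.0; check n = 21: 21×20×19 = 7,980 ✓. So n = 21.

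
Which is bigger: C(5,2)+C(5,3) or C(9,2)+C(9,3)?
C(9,2)+C(9,3)

Reasoning: First=20, Second=120.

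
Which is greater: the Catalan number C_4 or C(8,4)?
C(8,4)
C_4 = C(8,4)/(4+1) = 70/5 = 14; C(8,4) = 70.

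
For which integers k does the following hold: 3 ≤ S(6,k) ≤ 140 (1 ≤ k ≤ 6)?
2, 3, 4, 5

Working:
S(6,1)=1; S(6,2)=31; S(6,3)=90; S(6,4)=65; S(6,5)=15; S(6,6)=1. So valid k = 2, 3, 4, 5.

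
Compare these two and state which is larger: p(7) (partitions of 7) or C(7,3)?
Pentagonal recurrence p(n) = p(n−1) + p(n−2) − p(n−5) − p(n−7) + …: p(7) = p(6) + p(5) − p(2) − p(0) = 11 + 7 − 2 − 1 = 15; C(7,3) = 35.
Final answer: C(7,3)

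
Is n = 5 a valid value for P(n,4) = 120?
Yes
P(5,4) = 5·4·3·2 = 120, which equals 120.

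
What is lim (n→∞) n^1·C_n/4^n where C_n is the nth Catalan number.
0

Working:
C_n ~ 4^n/(n^(3/2)√π), so n^1·C_n/4^n ~ n^(1 − 3/2)/√π → 0.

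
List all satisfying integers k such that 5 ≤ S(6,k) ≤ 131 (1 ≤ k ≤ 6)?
S(6,1)=1; S(6,2)=31; S(6,3)=90; S(6,4)=65; S(6,5)=15; S(6,6)=1. So valid k = 2, 3, 4, 5.
Final answer: 2, 3, 4, 5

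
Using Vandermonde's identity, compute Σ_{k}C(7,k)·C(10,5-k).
6,188

Explanation: = C(7+10,5) = C(17,5) = 6,188.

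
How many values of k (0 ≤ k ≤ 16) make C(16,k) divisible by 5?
9

Explanation: Checking C(16,k) mod 5 for k = 0..16: divisible at k = 2, 3, 4, 7, 8, 9, 12, 13, 14. That's 9 values.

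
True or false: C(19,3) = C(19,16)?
C(19,3) = C(19,19-3) by the symmetry property; both equal 969.
Final answer: True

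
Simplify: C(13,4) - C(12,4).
220

Working:
C(13,4) - C(12,4) = C(12,3) = 220.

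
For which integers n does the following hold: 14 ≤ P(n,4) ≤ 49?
4

Explanation: P(3,4)=0; P(4,4)=24; P(5,4)=120. So valid n = 4.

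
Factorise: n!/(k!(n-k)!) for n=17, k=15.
C(17,15) = 136

Solution: This is the binomial coefficient C(17,15) = 136.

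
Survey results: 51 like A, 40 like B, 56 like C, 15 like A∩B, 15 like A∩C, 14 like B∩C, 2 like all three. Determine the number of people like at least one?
|A∪B∪C| = 51+40+56-15-15-14+2 = 105.

Answer: 105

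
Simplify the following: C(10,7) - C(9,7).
84

Solution: C(10,7) - C(9,7) = C(9,6) = 84.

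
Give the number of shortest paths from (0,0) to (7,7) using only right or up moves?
3,432

Reasoning: Choose 7 rights from 14 moves: C(14,7) = 3,432.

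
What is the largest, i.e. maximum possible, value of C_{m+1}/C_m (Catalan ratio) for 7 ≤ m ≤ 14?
29/8

C_{m+1}/C_m = 2(2m+1)/(m+2), which increases with m. Maximum at m = 14: 2·29/16 = 29/8.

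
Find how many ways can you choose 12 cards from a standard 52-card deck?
206,379,406,870

Explanation: C(52,12) = 206,379,406,870.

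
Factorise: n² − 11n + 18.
(n − 2)(n − 9)

Explanation: Seek roots whose sum is 11 and product is 18: (2, 9). So n² − 11n + 18 = (n − 2)(n − 9).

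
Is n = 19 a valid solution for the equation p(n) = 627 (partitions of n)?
No

Pentagonal recurrence p(n) = p(n−1) + p(n−2) − p(n−5) − p(n−7) + …: p(19) = p(18) + p(17) − p(14) − p(12) + p(7) + p(4) = 385 + 297 − 135 − 77 + 15 + 5 = 490, which does not equal 627.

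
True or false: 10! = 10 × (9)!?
True

Solution: By definition n! = n × (n-1)!, so 10! = 10 × 9!.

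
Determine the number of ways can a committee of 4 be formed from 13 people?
715
C(13,4) = 13! / (4! × (13-4)!)
         = 13! / (4! × 9!)
         = 715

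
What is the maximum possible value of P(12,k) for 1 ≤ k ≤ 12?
479,001,600

Solution: P(12,k) increases in k, so maximum at k = 12: 12! = 479,001,600.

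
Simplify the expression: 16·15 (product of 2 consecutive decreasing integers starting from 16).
240

This is P(16,2) = 16!/(14)! = 240.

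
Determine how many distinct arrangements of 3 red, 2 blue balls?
10

Solution: Multinomial: 5!/(3! × 2!) = 10.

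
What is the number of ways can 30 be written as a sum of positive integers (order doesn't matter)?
Pentagonal recurrence p(n) = p(n−1) + p(n−2) − p(n−5) − p(n−7) + …: p(30) = p(29) + p(28) − p(25) − p(23) + p(18) + p(15) − p(8) − p(4) = 4,565 + 3,718 − 1,958 − 1,255 + 385 + 176 − 22 − 5 = 5,604.
Final answer: 5,604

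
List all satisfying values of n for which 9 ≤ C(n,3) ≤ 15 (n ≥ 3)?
5

Reasoning: C(4,3)=4; C(5,3)=10; C(6,3)=20. So valid n = 5.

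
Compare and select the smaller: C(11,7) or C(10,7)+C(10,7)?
C(10,7)+C(10,7)

Solution: C(11,7)=330; C(10,7)+C(10,7)=120+120=240.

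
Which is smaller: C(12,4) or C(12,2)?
C(12,2)

Explanation: C(12,4)=495, C(12,2)=66.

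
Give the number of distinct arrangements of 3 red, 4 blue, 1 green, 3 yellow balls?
Multinomial: 11!/(3! × 4! × 1! × 3!) = 46,200.
Final answer: 46,200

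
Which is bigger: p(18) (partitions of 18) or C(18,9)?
Pentagonal recurrence p(n) = p(n−1) + p(n−2) − p(n−5) − p(n−7) + …: p(18) = p(17) + p(16) − p(13) − p(11) + p(6) + p(3) = 297 + 231 − 101 − 56 + 11 + 3 = 385; C(18,9) = 48,620.

Answer: C(18,9)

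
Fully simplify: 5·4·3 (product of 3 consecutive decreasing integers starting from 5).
60

Reasoning: This is P(5,3) = 5!/(2)! = 60.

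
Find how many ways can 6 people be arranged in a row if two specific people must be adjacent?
240

Solution: Treat pair as unit: (6-1)! arrangements × 2 internal orders = 240.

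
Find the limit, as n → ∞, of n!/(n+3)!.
0

Reasoning: n!/(n+3)! = 1/[(n+1)(n+2)(n+3)] → 0 as n → ∞.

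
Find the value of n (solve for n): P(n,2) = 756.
28

Reasoning: P(n,2) = n(n−1) is increasing in n; n(n−1) ≈ (n−0.5)^2 = 756 gives n ≈ 28.0. Check: P(26,2) = 650, P(27,2) = 702, P(28,2) = 756 ✓. So n = 28.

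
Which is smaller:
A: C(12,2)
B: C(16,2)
A

A=C(12,2)=66, B=C(16,2)=120.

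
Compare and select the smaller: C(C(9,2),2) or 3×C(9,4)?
3×C(9,4)

C(C(9,2),2)=630, 3×C(9,4)=378.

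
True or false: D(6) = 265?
True

Derangements of 6 elements: D(6) = (6-1)·[D(5) + D(4)] = 5·[44 + 9] = 265.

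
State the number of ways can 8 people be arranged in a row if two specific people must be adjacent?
10,080
Treat pair as unit: (8-1)! arrangements × 2 internal orders = 10,080.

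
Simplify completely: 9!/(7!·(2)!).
This is C(9,7) = 36.

Answer: 36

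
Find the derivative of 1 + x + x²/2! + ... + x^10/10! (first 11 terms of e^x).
1 + x + x²/2! + ... + x^9/9!

Reasoning: Differentiating term by term gives the first 10 terms of e^x.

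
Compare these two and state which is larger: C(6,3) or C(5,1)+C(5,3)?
C(6,3)

Reasoning: C(6,3)=20; C(5,1)+C(5,3)=5+10=15.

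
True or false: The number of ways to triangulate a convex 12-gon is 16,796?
Triangulations of a convex 12-gon are counted by the Catalan number C_10: C_10 = C(20,10)/(10+1) = 184,756/11 = 16,796.
Final answer: True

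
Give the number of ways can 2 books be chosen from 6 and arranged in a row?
P(6,2) = 6!/(6-2)! = 30.
Final answer: 30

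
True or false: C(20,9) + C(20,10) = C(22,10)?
Pascal's identity gives C(21,10) = 352,716, whereas C(22,10) = 646,646.
Final answer: False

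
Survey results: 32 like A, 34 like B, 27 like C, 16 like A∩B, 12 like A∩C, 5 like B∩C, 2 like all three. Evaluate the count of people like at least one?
62

|A∪B∪C| = 32+34+27-16-12-5+2 = 62.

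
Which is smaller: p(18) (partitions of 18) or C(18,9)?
p(18)

Explanation: Pentagonal recurrence p(n) = p(n−1) + p(n−2) − p(n−5) − p(n−7) + …: p(18) = p(17) + p(16) − p(13) − p(11) + p(6) + p(3) = 297 + 231 − 101 − 56 + 11 + 3 = 385; C(18,9) = 48,620.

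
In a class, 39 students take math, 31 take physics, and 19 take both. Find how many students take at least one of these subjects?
51

Working:
|A∪B| = |A|+|B|-|A∩B| = 39+31-19 = 51.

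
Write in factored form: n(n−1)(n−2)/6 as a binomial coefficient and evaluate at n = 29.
C(n,3); C(29,3) = 3,654

Explanation: n(n−1)(n−2)/6 = n!/(3!(n−3)!) = C(n,3). At n = 29: C(29,3) = 3,654.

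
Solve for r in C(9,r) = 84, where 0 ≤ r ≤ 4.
3

Solution: C(9,r) is increasing for 0 ≤ r ≤ 4. Stepping up (C(9,r+1) = C(9,r)·(9−r)/(r+1)): C(9,1) = 9, C(9,2) = 36, C(9,3) = 84 ✓. So r = 3.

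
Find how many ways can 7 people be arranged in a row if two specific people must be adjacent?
1,440

Solution: Treat pair as unit: (7-1)! arrangements × 2 internal orders = 1,440.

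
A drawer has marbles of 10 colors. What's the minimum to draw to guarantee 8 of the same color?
71
Worst case: 7 of each = 70. One more: 71.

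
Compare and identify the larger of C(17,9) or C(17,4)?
C(17,9)

Working:
C(17,9)=24,310, C(17,4)=2,380.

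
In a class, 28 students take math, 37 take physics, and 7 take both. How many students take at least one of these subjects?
58

|A∪B| = |A|+|B|-|A∩B| = 28+37-7 = 58.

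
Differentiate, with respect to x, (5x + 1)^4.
20(5x + 1)^3

Reasoning: Chain rule: 4(5x+1)^{3} × 5 = 20(5x+1)^{3}.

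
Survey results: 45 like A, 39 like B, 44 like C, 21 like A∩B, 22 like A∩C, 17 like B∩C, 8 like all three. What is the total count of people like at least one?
76

Working:
|A∪B∪C| = 45+39+44-21-22-17+8 = 76.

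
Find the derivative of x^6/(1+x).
(6x^5(1+x) - x^6)/(1+x)²

Working:
Quotient rule: [6x^{5}(1+x) - x^6]/(1+x)².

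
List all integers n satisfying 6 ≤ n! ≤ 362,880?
3, 4, 5, 6, 7, 8, 9

Working:
n! is strictly increasing; 3! = 6 and 9! = 362,880, so valid n = 3, 4, 5, 6, 7, 8, 9.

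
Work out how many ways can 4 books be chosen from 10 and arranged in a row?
5,040

P(10,4) = 10!/(10-4)! = 5,040.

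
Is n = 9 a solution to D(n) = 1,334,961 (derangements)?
No
D(9) = (9-1)·[D(8) + D(7)] = 8·[14,833 + 1,854] = 133,496, which does not equal 1,334,961.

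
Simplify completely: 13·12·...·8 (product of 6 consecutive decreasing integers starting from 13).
This is P(13,6) = 13!/(7)! = 1,235,520.
Final answer: 1,235,520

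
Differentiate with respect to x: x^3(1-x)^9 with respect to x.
3x^2(1-x)^9 - 9x^3(1-x)^8

Working:
Product rule: 3x^{2}(1-x)^{9} + x^3·(-9)(1-x)^{8}.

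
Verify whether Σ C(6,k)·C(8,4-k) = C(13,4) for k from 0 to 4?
False

Solution: Vandermonde's identity gives C(14,4) = 1,001; RHS C(13,4) = 715.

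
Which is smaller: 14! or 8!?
8!

Working:
14!=87,178,291,200, 8!=40,320. 14! > 8!.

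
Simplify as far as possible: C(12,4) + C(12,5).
1,287
By Pascal's identity: C(13,5) = 1,287.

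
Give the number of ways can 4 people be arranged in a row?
24

Solution: Arrangements of 4 distinct objects: 4! = 24.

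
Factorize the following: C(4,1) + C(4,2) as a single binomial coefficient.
By Pascal's identity: C(4,1) + C(4,2) = C(5,2) = 10.
Final answer: C(5,2)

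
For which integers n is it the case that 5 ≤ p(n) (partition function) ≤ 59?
Tabulating p(n) via p(n) = p(n−1) + p(n−2) − p(n−5) − p(n−7) + …: p(3)=3; p(4)=5; p(5)=7; p(6)=11; p(7)=15; p(8)=22; p(9)=30; p(10)=42; p(11)=56; p(12)=77. So valid n = 4, 5, 6, 7, 8, 9, 10, 11.
Final answer: 4, 5, 6, 7, 8, 9, 10, 11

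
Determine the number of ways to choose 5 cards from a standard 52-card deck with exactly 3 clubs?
211,926

13 clubs and 39 non-clubs: C(13,3) × C(39,2) = 286 × 741 = 211,926.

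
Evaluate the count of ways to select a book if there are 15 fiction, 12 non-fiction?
27

Working:
By the addition principle: 15 + 12 = 27.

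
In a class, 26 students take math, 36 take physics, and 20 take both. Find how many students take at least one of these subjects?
42

|A∪B| = |A|+|B|-|A∩B| = 26+36-20 = 42.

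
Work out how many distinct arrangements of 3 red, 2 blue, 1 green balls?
60

Working:
Multinomial: 6!/(3! × 2! × 1!) = 60.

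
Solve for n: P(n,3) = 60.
P(n,3) = n(n−1)(n−2) is increasing in n; n(n−1)(n−2) ≈ (n−1)^3 = 60 gives n ≈ 4.9. Check: P(3,3) = 6, P(4,3) = 24, P(5,3) = 60 ✓. So n = 5.

Answer: 5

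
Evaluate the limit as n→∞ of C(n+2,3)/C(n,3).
1

Reasoning: Both numerator and denominator grow as n^3/3! for large n, so the ratio → 1.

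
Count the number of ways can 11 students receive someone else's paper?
Using D(n) = (n-1)[D(n-1) + D(n-2)]:
D(11) = (11-1) × [D(10) + D(9)]
      = 10 × [1334961 + 133496]
      = 10 × 1468457
      = 14,684,570
Final answer: 14,684,570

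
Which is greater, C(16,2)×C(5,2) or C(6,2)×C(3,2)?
C(16,2)×C(5,2)

Working:
C(16,2)×C(5,2)=1,200, C(6,2)×C(3,2)=45.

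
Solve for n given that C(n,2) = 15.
6

Explanation: C(n,2) = n(n−1)/2! is increasing in n, and n(n−1) = 2!·15 = 30 ≈ (n−0.5)^2 gives n ≈ 6.0. Check: C(4,2) = 6, C(5,2) = 10, C(6,2) = 15 ✓. So n = 6.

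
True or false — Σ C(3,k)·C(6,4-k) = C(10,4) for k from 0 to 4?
False
Vandermonde's identity gives C(9,4) = 126; RHS C(10,4) = 210.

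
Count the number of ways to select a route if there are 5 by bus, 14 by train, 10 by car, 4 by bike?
33

By the addition principle: 5 + 14 + 10 + 4 = 33.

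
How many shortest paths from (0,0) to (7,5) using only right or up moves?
792

Working:
Choose 7 rights from 12 moves: C(12,7) = 792.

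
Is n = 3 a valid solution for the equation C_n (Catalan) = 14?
No

Explanation: C_3 = C(6,3)/(3+1) = 20/4 = 5, which does not equal 14.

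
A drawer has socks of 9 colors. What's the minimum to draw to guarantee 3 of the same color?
Worst case: 2 of each = 18. One more: 19.

Answer: 19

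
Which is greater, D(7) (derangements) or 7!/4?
D(7)

Reasoning: D(7) = (7-1)·[D(6) + D(5)] = 6·[265 + 44] = 1,854; 7!/4 = 5,040/4 = 1,260.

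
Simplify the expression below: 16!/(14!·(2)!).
120

Reasoning: This is C(16,14) = 120.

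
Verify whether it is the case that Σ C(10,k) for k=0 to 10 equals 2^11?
False

Working:
Binomial theorem: Σ C(10,k) = (1+1)^10 = 2^10 = 1,024; RHS 2^11 = 2,048.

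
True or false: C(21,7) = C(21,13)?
C(21,7) = 116,280 but C(21,13) = 203,490; symmetry gives C(21,7) = C(21,14), not C(21,13).

Answer: False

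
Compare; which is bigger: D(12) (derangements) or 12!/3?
D(12) = (12-1)·[D(11) + D(10)] = 11·[14,684,570 + 1,334,961] = 176,214,841; 12!/3 = 479,001,600/3 = 159,667,200.
Final answer: D(12)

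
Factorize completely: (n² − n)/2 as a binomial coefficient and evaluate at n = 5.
(n² − n)/2 = n(n−1)/2 = C(n,2). At n = 5: C(5,2) = 10.

Answer: C(n,2); C(5,2) = 10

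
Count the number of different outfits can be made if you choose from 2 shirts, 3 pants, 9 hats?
54
By the multiplication principle: 2 × 3 × 9 = 54.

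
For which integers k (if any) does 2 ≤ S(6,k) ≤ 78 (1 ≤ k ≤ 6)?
2, 4, 5

Explanation: S(6,1)=1; S(6,2)=31; S(6,3)=90; S(6,4)=65; S(6,5)=15; S(6,6)=1. So valid k = 2, 4, 5.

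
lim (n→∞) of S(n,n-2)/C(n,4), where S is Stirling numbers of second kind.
3

The leading term of S(n,n-2) as a polynomial in n is (3)!!·C(n,4), so the ratio → (3)!! = 3.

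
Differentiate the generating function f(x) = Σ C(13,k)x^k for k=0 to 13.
Σ k·C(13,k)x^(k-1) for k=1 to 13

Term-by-term differentiation gives Σ k·C(13,k)x^{k-1} for k=1 to 13.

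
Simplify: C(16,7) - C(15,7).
C(16,7) - C(15,7) = C(15,6) = 5,005.

Answer: 5,005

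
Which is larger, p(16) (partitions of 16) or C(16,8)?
Pentagonal recurrence p(n) = p(n−1) + p(n−2) − p(n−5) − p(n−7) + …: p(16) = p(15) + p(14) − p(11) − p(9) + p(4) + p(1) = 176 + 135 − 56 − 30 + 5 + 1 = 231; C(16,8) = 12,870.
Final answer: C(16,8)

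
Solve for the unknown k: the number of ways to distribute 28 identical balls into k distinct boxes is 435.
Stars and bars: the count is C(28+k−1, k−1), increasing in k. k=2: C(29,1) = 29, k=3: C(30,2) = 435 ✓. So k = 3.
Final answer: 3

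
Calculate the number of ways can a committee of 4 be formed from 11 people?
C(11,4) = 11! / (4! × (11-4)!)
         = 11! / (4! × 7!)
         = 330

Answer: 330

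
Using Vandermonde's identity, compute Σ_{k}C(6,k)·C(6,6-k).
924

= C(6+6,6) = C(12,6) = 924.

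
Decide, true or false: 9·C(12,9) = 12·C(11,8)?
True

Explanation: Absorption identity k·C(n,k) = n·C(n-1,k-1). LHS = 9·220 = 1,980; RHS = 12·165 = 1,980.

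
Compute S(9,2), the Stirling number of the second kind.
255

Solution: Using the Stirling recurrence: S(n,k) = k·S(n-1,k) + S(n-1,k-1)
S(9,2) = 2·S(8,2) + S(8,1)
         = 2·127 + 1
         = 254 + 1
         = 255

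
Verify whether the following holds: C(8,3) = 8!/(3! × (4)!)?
False
The correct denominator is 3!×5!, giving C(8,3) = 56; the stated RHS is 8!/(3!×4!) = 280 ≠ 56, so the statement does not hold.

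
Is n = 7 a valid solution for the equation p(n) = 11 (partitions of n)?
No

Explanation: Pentagonal recurrence p(n) = p(n−1) + p(n−2) − p(n−5) − p(n−7) + …: p(7) = p(6) + p(5) − p(2) − p(0) = 11 + 7 − 2 − 1 = 15, which does not equal 11.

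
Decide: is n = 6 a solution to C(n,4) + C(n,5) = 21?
Yes

Reasoning: C(6,4) + C(6,5) = 15 + 6 = 21, which equals 21.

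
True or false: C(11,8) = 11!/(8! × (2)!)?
False

Reasoning: The correct denominator is 8!×3!, giving C(11,8) = 165; the stated RHS is 11!/(8!×2!) = 495 ≠ 165, so the statement does not hold.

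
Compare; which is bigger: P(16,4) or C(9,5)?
P(16,4)=43,680, C(9,5)=126.
Final answer: P(16,4)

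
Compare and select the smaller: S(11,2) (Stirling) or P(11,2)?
S(11,2) = 2·S(10,2) + S(10,1) = 2·511 + 1 = 1,023; P(11,2) = 110.
Final answer: P(11,2)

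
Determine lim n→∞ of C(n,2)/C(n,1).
C(n,2)/C(n,1) = (n-1)/2 → ∞ as n → ∞.

Answer: ∞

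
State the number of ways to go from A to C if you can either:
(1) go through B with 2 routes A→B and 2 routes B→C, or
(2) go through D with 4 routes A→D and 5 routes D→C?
24

Route via B: 2×2=4. Route via D: 4×5=20. Total: 24.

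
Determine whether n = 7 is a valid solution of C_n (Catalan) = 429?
C_7 = C(14,7)/(7+1) = 3,432/8 = 429, which equals 429.
Final answer: Yes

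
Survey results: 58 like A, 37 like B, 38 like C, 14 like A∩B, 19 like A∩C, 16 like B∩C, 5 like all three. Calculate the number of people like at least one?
|A∪B∪C| = 58+37+38-14-19-16+5 = 89.

Answer: 89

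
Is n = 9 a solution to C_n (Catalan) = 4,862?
C_9 = C(18,9)/(9+1) = 48,620/10 = 4,862, which equals 4,862.

Answer: Yes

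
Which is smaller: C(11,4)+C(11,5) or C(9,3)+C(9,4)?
C(9,3)+C(9,4)
First=792, Second=210.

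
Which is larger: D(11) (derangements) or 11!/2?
11!/2

Reasoning: D(11) = (11-1)·[D(10) + D(9)] = 10·[1,334,961 + 133,496] = 14,684,570; 11!/2 = 39,916,800/2 = 19,958,400.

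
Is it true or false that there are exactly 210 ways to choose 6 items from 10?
True

Solution: C(10,6) = 210.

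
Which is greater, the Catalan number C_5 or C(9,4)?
C(9,4)

Explanation: C_5 = C(10,5)/(5+1) = 252/6 = 42; C(9,4) = 126.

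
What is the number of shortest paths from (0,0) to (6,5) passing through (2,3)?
150

Solution: To (2,3): C(5,2)=10. From there: C(6,4)=15. Total: 150.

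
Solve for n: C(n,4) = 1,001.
C(n,4) = n(n−1)(n−2)(n−3)/4! is increasing in n, and n(n−1)(n−2)(n−3) = 4!·1,001 = 24,024 ≈ (n−1.5)^4 gives n ≈ 13.9. Check: C(12,4) = 495, C(13,4) = 715, C(14,4) = 1,001 ✓. So n = 14.

Answer: 14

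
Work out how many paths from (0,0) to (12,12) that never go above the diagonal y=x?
208,012

Working:
Counted by the Catalan number C_12: C_12 = C(24,12)/(12+1) = 2,704,156/13 = 208,012.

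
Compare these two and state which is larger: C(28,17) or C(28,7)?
C(28,17)=21,474,180, C(28,7)=1,184,040.

Answer: C(28,17)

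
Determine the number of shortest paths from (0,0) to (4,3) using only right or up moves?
Choose 4 rights from 7 moves: C(7,4) = 35.

Answer: 35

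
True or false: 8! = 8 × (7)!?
True

Explanation: By definition n! = n × (n-1)!, so 8! = 8 × 7!.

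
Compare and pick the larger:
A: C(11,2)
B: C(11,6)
A=C(11,2)=55, B=C(11,6)=462.

Answer: B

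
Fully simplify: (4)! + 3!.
30

Reasoning: (4)! + 3! = (4)·3! + 3! = (4+1)·3! = 5·3! = 30.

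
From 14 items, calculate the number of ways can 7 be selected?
3,432

Reasoning: C(14,7) = 14! / (7! × (14-7)!)
         = 14! / (7! × 7!)
         = 3,432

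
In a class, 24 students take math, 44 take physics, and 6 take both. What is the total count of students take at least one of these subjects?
|A∪B| = |A|+|B|-|A∩B| = 24+44-6 = 62.
Final answer: 62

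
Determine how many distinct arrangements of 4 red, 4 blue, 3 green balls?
11,550

Reasoning: Multinomial: 11!/(4! × 4! × 3!) = 11,550.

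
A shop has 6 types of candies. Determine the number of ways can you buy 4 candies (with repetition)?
Stars and bars: C(4+6-1, 4) = C(9, 4) = 126.
Final answer: 126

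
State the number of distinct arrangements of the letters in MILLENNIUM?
226,800

Explanation: Word has 10 letters (M=2, I=2, L=2, E=1, N=2, U=1). Arrangements: 10!/Π(k!) = 226,800.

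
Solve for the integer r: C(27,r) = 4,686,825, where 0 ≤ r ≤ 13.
9

Reasoning: C(27,r) is increasing for 0 ≤ r ≤ 13. Stepping up (C(27,r+1) = C(27,r)·(27−r)/(r+1)): C(27,1) = 27, C(27,2) = 351, C(27,3) = 2,925, C(27,4) = 17,550, C(27,5) = 80,730, C(27,6) = 296,010, C(27,7) = 888,030, C(27,8) = 2,220,075, C(27,9) = 4,686,825 ✓. So r = 9.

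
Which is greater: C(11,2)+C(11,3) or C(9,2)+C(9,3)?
C(11,2)+C(11,3)

Explanation: First=220, Second=120.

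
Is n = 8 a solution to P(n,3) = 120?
No

P(8,3) = 8·7·6 = 336, which does not equal 120.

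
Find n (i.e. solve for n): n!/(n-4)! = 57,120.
n!/(n-4)! = n×(n-1)×(n-2)×(n-3), a product of 4 consecutive integers ≈ (n−1.5)^4. 57,120^(1/4) + 1.5 ≈ 17.0; check n = 17: 17×16×15×14 = 57,120 ✓. So n = 17.
Final answer: 17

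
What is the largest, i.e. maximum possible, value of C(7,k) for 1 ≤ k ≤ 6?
35

Reasoning: C(7,k) is maximised at the centre of the row: C(7,3) = 35.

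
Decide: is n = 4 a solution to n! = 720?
No
4! = 4·3! = 4·6 = 24, which does not equal 720.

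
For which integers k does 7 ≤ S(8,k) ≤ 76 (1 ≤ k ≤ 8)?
7

Explanation: S(8,1)=1; S(8,2)=127; S(8,3)=966; S(8,4)=1,701; S(8,5)=1,050; S(8,6)=266; S(8,7)=28; S(8,8)=1. So valid k = 7.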